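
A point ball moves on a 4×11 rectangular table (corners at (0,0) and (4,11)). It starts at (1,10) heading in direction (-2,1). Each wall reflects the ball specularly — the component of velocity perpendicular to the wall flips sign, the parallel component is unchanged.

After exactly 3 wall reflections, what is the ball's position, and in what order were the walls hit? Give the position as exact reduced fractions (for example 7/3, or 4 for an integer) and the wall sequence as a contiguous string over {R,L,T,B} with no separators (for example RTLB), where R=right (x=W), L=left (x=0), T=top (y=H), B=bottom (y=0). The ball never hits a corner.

1. t=1/2 → L at (0,21/2); v=(2,1)
2. t=1/2 → T at (1,11); v=(2,-1)
3. t=3/2 → R at (4,19/2); v=(-2,-1)

Final position: (4,19/2)
Wall sequence: LTR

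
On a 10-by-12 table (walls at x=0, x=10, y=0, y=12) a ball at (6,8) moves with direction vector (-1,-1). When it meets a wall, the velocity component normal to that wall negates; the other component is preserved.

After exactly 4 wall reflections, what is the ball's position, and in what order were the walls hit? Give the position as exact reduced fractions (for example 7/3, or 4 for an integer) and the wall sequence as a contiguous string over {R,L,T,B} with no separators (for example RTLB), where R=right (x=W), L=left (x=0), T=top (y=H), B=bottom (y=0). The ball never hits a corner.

1. t=6 → L at (0,2); v=(1,-1)
2. t=2 → B at (2,0); v=(1,1)
3. t=8 → R at (10,8); v=(-1,1)
4. t=4 → T at (6,12); v=(-1,-1)

Final position: (6,12)
Wall sequence: LBRT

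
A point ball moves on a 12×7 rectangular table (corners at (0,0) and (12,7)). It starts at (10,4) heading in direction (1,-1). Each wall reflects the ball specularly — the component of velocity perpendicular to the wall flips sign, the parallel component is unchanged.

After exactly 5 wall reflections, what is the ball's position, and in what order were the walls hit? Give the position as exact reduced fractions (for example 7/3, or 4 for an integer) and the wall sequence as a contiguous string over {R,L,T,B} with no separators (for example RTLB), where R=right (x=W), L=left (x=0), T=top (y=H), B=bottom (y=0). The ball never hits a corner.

1. t=2 → R at (12,2); v=(-1,-1)
2. t=2 → B at (10,0); v=(-1,1)
3. t=7 → T at (3,7); v=(-1,-1)
4. t=3 → L at (0,4); v=(1,-1)
5. t=4 → B at (4,0); v=(1,1)

Final position: (4,0)
Wall sequence: RBTLB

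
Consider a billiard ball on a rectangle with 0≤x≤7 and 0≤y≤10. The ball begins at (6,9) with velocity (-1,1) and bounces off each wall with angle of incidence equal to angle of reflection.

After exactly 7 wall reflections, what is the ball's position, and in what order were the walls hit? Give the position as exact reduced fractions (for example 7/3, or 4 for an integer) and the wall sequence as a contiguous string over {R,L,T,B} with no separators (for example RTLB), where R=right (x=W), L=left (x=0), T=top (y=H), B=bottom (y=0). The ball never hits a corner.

1. t=1 → T at (5,10); v=(-1,-1)
2. t=5 → L at (0,5); v=(1,-1)
3. t=5 → B at (5,0); v=(1,1)
4. t=2 → R at (7,2); v=(-1,1)
5. t=7 → L at (0,9); v=(1,1)
6. t=1 → T at (1,10); v=(1,-1)
7. t=6 → R at (7,4); v=(-1,-1)

Final position: (7,4)
Wall sequence: TLBRLTR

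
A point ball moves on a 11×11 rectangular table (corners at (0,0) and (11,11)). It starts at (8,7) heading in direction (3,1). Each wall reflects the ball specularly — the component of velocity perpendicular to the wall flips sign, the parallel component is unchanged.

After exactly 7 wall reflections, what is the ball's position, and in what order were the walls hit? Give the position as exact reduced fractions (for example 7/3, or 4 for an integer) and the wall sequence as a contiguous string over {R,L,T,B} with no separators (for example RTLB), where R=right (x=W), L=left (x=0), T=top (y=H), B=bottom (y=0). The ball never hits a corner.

Final position: (11,2/3)
Wall sequence: RTLRLBR

1. t=1 → R at (11,8); v=(-3,1)
2. t=3 → T at (2,11); v=(-3,-1)
3. t=2/3 → L at (0,31/3); v=(3,-1)
4. t=11/3 → R at (11,20/3); v=(-3,-1)
5. t=11/3 → L at (0,3); v=(3,-1)
6. t=3 → B at (9,0); v=(3,1)
7. t=2/3 → R at (11,2/3); v=(-3,1)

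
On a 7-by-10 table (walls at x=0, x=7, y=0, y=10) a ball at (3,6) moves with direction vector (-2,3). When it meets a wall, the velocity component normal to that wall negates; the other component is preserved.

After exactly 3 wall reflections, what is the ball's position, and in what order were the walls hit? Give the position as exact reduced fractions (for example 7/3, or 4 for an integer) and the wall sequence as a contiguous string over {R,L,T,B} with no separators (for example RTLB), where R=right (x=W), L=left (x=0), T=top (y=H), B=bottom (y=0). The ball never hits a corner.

Final position: (19/3,0)
Wall sequence: TLB

1. t=4/3 → T at (1/3,10); v=(-2,-3)
2. t=1/6 → L at (0,19/2); v=(2,-3)
3. t=19/6 → B at (19/3,0); v=(2,3)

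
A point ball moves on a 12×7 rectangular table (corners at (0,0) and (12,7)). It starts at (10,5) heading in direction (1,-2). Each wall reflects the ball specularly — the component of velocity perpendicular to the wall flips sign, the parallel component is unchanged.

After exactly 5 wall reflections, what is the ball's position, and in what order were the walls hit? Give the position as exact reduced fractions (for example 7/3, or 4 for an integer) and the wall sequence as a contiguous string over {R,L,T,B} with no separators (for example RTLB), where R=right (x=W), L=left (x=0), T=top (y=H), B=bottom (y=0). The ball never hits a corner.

Final position: (1,7)
Wall sequence: RBTBT

1. t=2 → R at (12,1); v=(-1,-2)
2. t=1/2 → B at (23/2,0); v=(-1,2)
3. t=7/2 → T at (8,7); v=(-1,-2)
4. t=7/2 → B at (9/2,0); v=(-1,2)
5. t=7/2 → T at (1,7); v=(-1,-2)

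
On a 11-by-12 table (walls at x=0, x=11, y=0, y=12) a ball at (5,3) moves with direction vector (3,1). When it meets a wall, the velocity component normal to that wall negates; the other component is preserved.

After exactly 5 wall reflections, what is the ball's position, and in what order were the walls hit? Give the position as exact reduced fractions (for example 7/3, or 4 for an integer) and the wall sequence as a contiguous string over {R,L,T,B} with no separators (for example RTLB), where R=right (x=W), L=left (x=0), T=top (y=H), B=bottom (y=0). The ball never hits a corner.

1. t=2 → R at (11,5); v=(-3,1)
2. t=11/3 → L at (0,26/3); v=(3,1)
3. t=10/3 → T at (10,12); v=(3,-1)
4. t=1/3 → R at (11,35/3); v=(-3,-1)
5. t=11/3 → L at (0,8); v=(3,-1)

Final position: (0,8)
Wall sequence: RLTRL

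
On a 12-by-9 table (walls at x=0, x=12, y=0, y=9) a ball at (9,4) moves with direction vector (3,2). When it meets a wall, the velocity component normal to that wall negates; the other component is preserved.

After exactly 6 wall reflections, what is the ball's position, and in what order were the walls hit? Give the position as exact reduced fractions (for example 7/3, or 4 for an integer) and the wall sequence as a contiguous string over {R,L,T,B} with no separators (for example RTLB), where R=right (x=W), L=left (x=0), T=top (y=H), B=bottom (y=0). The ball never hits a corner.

1. t=1 → R at (12,6); v=(-3,2)
2. t=3/2 → T at (15/2,9); v=(-3,-2)
3. t=5/2 → L at (0,4); v=(3,-2)
4. t=2 → B at (6,0); v=(3,2)
5. t=2 → R at (12,4); v=(-3,2)
6. t=5/2 → T at (9/2,9); v=(-3,-2)

Final position: (9/2,9)
Wall sequence: RTLBRT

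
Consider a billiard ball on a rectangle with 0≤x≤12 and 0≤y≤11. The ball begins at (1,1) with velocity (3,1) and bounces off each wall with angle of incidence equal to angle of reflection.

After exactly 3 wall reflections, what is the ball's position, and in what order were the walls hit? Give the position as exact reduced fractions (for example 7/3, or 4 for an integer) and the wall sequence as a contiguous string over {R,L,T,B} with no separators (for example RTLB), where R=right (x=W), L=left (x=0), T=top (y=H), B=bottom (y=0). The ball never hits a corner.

Final position: (7,11)
Wall sequence: RLT

1. t=11/3 → R at (12,14/3); v=(-3,1)
2. t=4 → L at (0,26/3); v=(3,1)
3. t=7/3 → T at (7,11); v=(3,-1)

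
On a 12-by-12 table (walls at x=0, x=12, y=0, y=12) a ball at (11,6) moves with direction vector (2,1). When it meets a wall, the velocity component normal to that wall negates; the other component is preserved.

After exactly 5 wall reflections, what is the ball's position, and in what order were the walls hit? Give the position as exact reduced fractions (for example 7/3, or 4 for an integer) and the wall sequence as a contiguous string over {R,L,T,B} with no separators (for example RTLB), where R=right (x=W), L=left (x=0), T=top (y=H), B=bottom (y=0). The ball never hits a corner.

1. t=1/2 → R at (12,13/2); v=(-2,1)
2. t=11/2 → T at (1,12); v=(-2,-1)
3. t=1/2 → L at (0,23/2); v=(2,-1)
4. t=6 → R at (12,11/2); v=(-2,-1)
5. t=11/2 → B at (1,0); v=(-2,1)

Final position: (1,0)
Wall sequence: RTLRB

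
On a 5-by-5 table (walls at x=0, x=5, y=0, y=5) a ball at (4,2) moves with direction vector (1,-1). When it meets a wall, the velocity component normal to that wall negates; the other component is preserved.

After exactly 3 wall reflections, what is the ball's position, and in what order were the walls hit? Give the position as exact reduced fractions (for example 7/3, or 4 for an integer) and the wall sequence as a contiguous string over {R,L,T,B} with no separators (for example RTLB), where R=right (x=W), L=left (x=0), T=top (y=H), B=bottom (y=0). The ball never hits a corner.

Final position: (0,4)
Wall sequence: RBL

1. t=1 → R at (5,1); v=(-1,-1)
2. t=1 → B at (4,0); v=(-1,1)
3. t=4 → L at (0,4); v=(1,1)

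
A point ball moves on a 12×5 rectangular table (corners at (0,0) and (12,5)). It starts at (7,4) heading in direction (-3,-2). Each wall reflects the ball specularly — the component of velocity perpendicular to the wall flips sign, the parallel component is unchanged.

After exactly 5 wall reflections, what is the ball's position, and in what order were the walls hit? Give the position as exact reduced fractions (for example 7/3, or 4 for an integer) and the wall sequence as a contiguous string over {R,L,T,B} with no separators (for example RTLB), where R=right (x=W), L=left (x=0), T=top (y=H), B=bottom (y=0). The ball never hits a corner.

Final position: (10,0)
Wall sequence: BLTRB

1. t=2 → B at (1,0); v=(-3,2)
2. t=1/3 → L at (0,2/3); v=(3,2)
3. t=13/6 → T at (13/2,5); v=(3,-2)
4. t=11/6 → R at (12,4/3); v=(-3,-2)
5. t=2/3 → B at (10,0); v=(-3,2)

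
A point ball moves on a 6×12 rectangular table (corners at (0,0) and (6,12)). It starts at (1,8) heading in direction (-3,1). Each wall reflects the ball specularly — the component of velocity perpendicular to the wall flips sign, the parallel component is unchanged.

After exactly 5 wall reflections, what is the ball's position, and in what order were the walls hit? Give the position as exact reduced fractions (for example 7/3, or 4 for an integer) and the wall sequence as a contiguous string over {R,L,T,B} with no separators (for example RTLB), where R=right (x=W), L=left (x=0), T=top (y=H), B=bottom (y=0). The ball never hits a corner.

Final position: (6,29/3)
Wall sequence: LRTLR

1. t=1/3 → L at (0,25/3); v=(3,1)
2. t=2 → R at (6,31/3); v=(-3,1)
3. t=5/3 → T at (1,12); v=(-3,-1)
4. t=1/3 → L at (0,35/3); v=(3,-1)
5. t=2 → R at (6,29/3); v=(-3,-1)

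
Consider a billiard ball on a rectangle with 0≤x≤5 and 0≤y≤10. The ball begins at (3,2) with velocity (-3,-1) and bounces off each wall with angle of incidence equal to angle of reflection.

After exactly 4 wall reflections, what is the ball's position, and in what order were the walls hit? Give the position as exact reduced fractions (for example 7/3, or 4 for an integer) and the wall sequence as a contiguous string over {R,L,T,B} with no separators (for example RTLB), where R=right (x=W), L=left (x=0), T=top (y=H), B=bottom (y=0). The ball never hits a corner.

1. t=1 → L at (0,1); v=(3,-1)
2. t=1 → B at (3,0); v=(3,1)
3. t=2/3 → R at (5,2/3); v=(-3,1)
4. t=5/3 → L at (0,7/3); v=(3,1)

Final position: (0,7/3)
Wall sequence: LBRL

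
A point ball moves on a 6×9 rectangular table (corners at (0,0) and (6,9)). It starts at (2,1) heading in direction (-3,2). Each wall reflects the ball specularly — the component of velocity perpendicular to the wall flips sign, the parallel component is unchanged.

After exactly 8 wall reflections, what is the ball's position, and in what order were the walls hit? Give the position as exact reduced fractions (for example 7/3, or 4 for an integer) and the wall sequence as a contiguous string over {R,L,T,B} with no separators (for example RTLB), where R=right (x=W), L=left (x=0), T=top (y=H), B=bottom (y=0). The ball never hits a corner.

Final position: (6,13/3)
Wall sequence: LRTLRBLR

1. t=2/3 → L at (0,7/3); v=(3,2)
2. t=2 → R at (6,19/3); v=(-3,2)
3. t=4/3 → T at (2,9); v=(-3,-2)
4. t=2/3 → L at (0,23/3); v=(3,-2)
5. t=2 → R at (6,11/3); v=(-3,-2)
6. t=11/6 → B at (1/2,0); v=(-3,2)
7. t=1/6 → L at (0,1/3); v=(3,2)
8. t=2 → R at (6,13/3); v=(-3,2)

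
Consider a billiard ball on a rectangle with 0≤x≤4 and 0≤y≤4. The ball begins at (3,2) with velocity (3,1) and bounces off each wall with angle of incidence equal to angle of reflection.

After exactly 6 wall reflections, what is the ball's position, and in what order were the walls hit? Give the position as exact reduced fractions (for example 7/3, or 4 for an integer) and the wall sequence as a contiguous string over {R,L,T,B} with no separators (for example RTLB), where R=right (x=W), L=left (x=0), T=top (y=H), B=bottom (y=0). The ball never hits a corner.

Final position: (4,1/3)
Wall sequence: RLTRLR

1. t=1/3 → R at (4,7/3); v=(-3,1)
2. t=4/3 → L at (0,11/3); v=(3,1)
3. t=1/3 → T at (1,4); v=(3,-1)
4. t=1 → R at (4,3); v=(-3,-1)
5. t=4/3 → L at (0,5/3); v=(3,-1)
6. t=4/3 → R at (4,1/3); v=(-3,-1)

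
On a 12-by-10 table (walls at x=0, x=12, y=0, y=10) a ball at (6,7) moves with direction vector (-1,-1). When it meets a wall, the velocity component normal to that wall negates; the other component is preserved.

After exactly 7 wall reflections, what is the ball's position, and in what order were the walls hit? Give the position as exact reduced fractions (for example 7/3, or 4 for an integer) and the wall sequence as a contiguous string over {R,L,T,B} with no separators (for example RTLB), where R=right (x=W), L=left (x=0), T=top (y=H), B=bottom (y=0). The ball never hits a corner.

Final position: (7,10)
Wall sequence: LBTRBLT

1. t=6 → L at (0,1); v=(1,-1)
2. t=1 → B at (1,0); v=(1,1)
3. t=10 → T at (11,10); v=(1,-1)
4. t=1 → R at (12,9); v=(-1,-1)
5. t=9 → B at (3,0); v=(-1,1)
6. t=3 → L at (0,3); v=(1,1)
7. t=7 → T at (7,10); v=(1,-1)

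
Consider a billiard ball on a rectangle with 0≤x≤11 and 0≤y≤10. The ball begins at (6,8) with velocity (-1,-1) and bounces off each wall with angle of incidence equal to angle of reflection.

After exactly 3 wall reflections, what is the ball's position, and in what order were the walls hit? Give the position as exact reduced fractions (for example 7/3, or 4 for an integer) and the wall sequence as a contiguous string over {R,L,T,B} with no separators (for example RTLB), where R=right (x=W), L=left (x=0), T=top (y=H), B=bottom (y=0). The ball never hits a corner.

1. t=6 → L at (0,2); v=(1,-1)
2. t=2 → B at (2,0); v=(1,1)
3. t=9 → R at (11,9); v=(-1,1)

Final position: (11,9)
Wall sequence: LBR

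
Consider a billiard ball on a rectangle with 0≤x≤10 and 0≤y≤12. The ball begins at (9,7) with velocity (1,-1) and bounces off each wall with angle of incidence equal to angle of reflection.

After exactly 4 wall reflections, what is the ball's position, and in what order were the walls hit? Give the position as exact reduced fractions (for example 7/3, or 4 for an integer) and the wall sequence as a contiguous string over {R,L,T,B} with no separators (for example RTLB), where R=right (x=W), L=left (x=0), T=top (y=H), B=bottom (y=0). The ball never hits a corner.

1. t=1 → R at (10,6); v=(-1,-1)
2. t=6 → B at (4,0); v=(-1,1)
3. t=4 → L at (0,4); v=(1,1)
4. t=8 → T at (8,12); v=(1,-1)

Final position: (8,12)
Wall sequence: RBLT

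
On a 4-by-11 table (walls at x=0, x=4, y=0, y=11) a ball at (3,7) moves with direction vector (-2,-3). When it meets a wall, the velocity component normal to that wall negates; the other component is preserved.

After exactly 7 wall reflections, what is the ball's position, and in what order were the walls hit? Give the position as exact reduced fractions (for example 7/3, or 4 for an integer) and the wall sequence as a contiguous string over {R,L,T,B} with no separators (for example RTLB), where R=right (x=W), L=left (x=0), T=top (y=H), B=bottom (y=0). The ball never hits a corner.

Final position: (0,1/2)
Wall sequence: LBRLTRL

1. t=3/2 → L at (0,5/2); v=(2,-3)
2. t=5/6 → B at (5/3,0); v=(2,3)
3. t=7/6 → R at (4,7/2); v=(-2,3)
4. t=2 → L at (0,19/2); v=(2,3)
5. t=1/2 → T at (1,11); v=(2,-3)
6. t=3/2 → R at (4,13/2); v=(-2,-3)
7. t=2 → L at (0,1/2); v=(2,-3)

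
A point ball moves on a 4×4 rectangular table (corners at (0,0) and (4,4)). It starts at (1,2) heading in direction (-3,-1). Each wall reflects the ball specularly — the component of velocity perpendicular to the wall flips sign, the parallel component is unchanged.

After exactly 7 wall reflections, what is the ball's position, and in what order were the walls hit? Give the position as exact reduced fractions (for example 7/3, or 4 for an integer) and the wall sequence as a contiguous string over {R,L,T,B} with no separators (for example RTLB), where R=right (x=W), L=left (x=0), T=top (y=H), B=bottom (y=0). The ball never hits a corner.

Final position: (1,4)
Wall sequence: LRBLRLT

1. t=1/3 → L at (0,5/3); v=(3,-1)
2. t=4/3 → R at (4,1/3); v=(-3,-1)
3. t=1/3 → B at (3,0); v=(-3,1)
4. t=1 → L at (0,1); v=(3,1)
5. t=4/3 → R at (4,7/3); v=(-3,1)
6. t=4/3 → L at (0,11/3); v=(3,1)
7. t=1/3 → T at (1,4); v=(3,-1)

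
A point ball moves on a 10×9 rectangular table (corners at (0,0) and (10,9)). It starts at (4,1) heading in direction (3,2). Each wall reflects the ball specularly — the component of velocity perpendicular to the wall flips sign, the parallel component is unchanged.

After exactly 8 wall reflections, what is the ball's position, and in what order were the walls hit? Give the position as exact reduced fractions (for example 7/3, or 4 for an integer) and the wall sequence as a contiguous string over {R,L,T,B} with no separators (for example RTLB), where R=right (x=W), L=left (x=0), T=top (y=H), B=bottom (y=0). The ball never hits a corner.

1. t=2 → R at (10,5); v=(-3,2)
2. t=2 → T at (4,9); v=(-3,-2)
3. t=4/3 → L at (0,19/3); v=(3,-2)
4. t=19/6 → B at (19/2,0); v=(3,2)
5. t=1/6 → R at (10,1/3); v=(-3,2)
6. t=10/3 → L at (0,7); v=(3,2)
7. t=1 → T at (3,9); v=(3,-2)
8. t=7/3 → R at (10,13/3); v=(-3,-2)

Final position: (10,13/3)
Wall sequence: RTLBRLTR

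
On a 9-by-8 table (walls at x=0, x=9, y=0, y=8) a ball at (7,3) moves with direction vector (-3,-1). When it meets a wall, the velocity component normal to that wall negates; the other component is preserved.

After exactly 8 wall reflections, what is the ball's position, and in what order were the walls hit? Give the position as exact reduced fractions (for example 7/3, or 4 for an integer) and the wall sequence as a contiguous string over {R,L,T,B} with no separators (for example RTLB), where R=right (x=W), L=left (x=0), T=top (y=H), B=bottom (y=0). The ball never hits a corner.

1. t=7/3 → L at (0,2/3); v=(3,-1)
2. t=2/3 → B at (2,0); v=(3,1)
3. t=7/3 → R at (9,7/3); v=(-3,1)
4. t=3 → L at (0,16/3); v=(3,1)
5. t=8/3 → T at (8,8); v=(3,-1)
6. t=1/3 → R at (9,23/3); v=(-3,-1)
7. t=3 → L at (0,14/3); v=(3,-1)
8. t=3 → R at (9,5/3); v=(-3,-1)

Final position: (9,5/3)
Wall sequence: LBRLTRLR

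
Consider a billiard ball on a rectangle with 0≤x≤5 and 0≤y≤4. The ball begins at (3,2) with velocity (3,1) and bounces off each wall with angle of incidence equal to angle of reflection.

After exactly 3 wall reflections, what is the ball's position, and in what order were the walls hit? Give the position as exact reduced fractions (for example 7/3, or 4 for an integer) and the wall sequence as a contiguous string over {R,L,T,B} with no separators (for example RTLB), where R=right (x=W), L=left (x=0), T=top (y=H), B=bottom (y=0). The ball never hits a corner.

Final position: (0,11/3)
Wall sequence: RTL

1. t=2/3 → R at (5,8/3); v=(-3,1)
2. t=4/3 → T at (1,4); v=(-3,-1)
3. t=1/3 → L at (0,11/3); v=(3,-1)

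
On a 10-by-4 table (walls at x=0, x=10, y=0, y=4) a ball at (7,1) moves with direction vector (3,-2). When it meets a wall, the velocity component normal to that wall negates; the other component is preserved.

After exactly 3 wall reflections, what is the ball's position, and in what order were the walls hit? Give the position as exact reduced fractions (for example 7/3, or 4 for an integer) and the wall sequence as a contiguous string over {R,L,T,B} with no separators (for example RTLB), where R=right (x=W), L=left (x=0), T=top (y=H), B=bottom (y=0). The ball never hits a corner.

Final position: (11/2,4)
Wall sequence: BRT

1. t=1/2 → B at (17/2,0); v=(3,2)
2. t=1/2 → R at (10,1); v=(-3,2)
3. t=3/2 → T at (11/2,4); v=(-3,-2)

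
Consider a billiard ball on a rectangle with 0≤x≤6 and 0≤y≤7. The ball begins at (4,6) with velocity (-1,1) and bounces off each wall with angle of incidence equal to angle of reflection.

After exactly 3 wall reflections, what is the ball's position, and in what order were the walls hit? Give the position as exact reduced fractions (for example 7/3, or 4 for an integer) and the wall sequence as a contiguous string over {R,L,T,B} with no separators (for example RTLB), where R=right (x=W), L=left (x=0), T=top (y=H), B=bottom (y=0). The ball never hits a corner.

1. t=1 → T at (3,7); v=(-1,-1)
2. t=3 → L at (0,4); v=(1,-1)
3. t=4 → B at (4,0); v=(1,1)

Final position: (4,0)
Wall sequence: TLB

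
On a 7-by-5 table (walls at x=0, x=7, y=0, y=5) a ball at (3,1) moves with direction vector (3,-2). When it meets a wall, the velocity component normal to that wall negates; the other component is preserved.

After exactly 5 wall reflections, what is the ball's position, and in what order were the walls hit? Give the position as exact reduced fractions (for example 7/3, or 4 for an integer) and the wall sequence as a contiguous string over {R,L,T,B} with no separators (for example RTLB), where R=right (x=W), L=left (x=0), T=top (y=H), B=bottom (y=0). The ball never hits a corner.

Final position: (11/2,0)
Wall sequence: BRTLB

1. t=1/2 → B at (9/2,0); v=(3,2)
2. t=5/6 → R at (7,5/3); v=(-3,2)
3. t=5/3 → T at (2,5); v=(-3,-2)
4. t=2/3 → L at (0,11/3); v=(3,-2)
5. t=11/6 → B at (11/2,0); v=(3,2)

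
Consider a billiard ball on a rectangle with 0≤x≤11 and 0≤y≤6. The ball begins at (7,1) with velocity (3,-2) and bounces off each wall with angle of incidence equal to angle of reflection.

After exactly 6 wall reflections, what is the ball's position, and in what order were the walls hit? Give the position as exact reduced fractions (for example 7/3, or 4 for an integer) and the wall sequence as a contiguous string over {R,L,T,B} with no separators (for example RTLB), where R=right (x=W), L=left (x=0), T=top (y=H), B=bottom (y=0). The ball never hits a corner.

1. t=1/2 → B at (17/2,0); v=(3,2)
2. t=5/6 → R at (11,5/3); v=(-3,2)
3. t=13/6 → T at (9/2,6); v=(-3,-2)
4. t=3/2 → L at (0,3); v=(3,-2)
5. t=3/2 → B at (9/2,0); v=(3,2)
6. t=13/6 → R at (11,13/3); v=(-3,2)

Final position: (11,13/3)
Wall sequence: BRTLBR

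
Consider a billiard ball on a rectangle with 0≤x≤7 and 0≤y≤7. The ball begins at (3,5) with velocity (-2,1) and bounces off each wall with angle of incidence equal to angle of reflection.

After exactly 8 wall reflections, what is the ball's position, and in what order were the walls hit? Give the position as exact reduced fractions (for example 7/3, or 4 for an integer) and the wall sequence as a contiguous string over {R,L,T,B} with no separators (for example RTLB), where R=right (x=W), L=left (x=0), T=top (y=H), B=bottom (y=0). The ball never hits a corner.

1. t=3/2 → L at (0,13/2); v=(2,1)
2. t=1/2 → T at (1,7); v=(2,-1)
3. t=3 → R at (7,4); v=(-2,-1)
4. t=7/2 → L at (0,1/2); v=(2,-1)
5. t=1/2 → B at (1,0); v=(2,1)
6. t=3 → R at (7,3); v=(-2,1)
7. t=7/2 → L at (0,13/2); v=(2,1)
8. t=1/2 → T at (1,7); v=(2,-1)

Final position: (1,7)
Wall sequence: LTRLBRLT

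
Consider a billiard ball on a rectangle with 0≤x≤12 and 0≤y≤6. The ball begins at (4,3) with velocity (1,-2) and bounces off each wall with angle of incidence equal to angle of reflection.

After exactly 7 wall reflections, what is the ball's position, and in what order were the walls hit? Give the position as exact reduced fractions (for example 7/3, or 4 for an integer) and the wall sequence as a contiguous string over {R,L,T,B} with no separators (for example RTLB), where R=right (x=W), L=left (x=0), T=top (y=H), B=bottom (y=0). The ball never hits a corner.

Final position: (7/2,6)
Wall sequence: BTBRTBT

1. t=3/2 → B at (11/2,0); v=(1,2)
2. t=3 → T at (17/2,6); v=(1,-2)
3. t=3 → B at (23/2,0); v=(1,2)
4. t=1/2 → R at (12,1); v=(-1,2)
5. t=5/2 → T at (19/2,6); v=(-1,-2)
6. t=3 → B at (13/2,0); v=(-1,2)
7. t=3 → T at (7/2,6); v=(-1,-2)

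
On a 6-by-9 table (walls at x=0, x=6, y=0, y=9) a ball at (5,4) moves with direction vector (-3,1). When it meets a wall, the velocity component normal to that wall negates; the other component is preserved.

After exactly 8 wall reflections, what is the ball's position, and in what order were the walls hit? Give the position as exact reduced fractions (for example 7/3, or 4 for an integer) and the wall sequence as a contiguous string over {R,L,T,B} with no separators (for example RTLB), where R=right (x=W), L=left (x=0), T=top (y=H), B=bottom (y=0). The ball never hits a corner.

1. t=5/3 → L at (0,17/3); v=(3,1)
2. t=2 → R at (6,23/3); v=(-3,1)
3. t=4/3 → T at (2,9); v=(-3,-1)
4. t=2/3 → L at (0,25/3); v=(3,-1)
5. t=2 → R at (6,19/3); v=(-3,-1)
6. t=2 → L at (0,13/3); v=(3,-1)
7. t=2 → R at (6,7/3); v=(-3,-1)
8. t=2 → L at (0,1/3); v=(3,-1)

Final position: (0,1/3)
Wall sequence: LRTLRLRL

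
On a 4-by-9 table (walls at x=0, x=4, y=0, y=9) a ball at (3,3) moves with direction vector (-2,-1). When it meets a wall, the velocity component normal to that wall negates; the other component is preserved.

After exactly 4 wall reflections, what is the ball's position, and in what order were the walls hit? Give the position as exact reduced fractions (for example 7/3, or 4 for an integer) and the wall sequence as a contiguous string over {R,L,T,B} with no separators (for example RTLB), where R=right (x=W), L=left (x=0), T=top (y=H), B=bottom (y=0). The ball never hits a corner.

1. t=3/2 → L at (0,3/2); v=(2,-1)
2. t=3/2 → B at (3,0); v=(2,1)
3. t=1/2 → R at (4,1/2); v=(-2,1)
4. t=2 → L at (0,5/2); v=(2,1)

Final position: (0,5/2)
Wall sequence: LBRL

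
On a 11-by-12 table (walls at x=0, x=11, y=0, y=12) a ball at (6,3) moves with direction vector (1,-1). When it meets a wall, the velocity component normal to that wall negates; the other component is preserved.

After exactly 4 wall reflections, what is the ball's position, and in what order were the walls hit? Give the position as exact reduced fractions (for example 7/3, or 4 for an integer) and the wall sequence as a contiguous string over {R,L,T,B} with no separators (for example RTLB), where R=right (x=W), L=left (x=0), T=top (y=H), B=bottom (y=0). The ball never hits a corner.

Final position: (0,11)
Wall sequence: BRTL

1. t=3 → B at (9,0); v=(1,1)
2. t=2 → R at (11,2); v=(-1,1)
3. t=10 → T at (1,12); v=(-1,-1)
4. t=1 → L at (0,11); v=(1,-1)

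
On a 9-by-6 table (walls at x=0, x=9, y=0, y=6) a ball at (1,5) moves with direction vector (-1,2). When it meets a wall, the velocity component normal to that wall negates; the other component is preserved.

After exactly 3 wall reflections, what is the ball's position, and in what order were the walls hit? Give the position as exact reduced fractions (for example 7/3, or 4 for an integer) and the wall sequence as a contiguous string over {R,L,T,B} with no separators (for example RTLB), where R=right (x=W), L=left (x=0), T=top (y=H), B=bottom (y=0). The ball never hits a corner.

1. t=1/2 → T at (1/2,6); v=(-1,-2)
2. t=1/2 → L at (0,5); v=(1,-2)
3. t=5/2 → B at (5/2,0); v=(1,2)

Final position: (5/2,0)
Wall sequence: TLB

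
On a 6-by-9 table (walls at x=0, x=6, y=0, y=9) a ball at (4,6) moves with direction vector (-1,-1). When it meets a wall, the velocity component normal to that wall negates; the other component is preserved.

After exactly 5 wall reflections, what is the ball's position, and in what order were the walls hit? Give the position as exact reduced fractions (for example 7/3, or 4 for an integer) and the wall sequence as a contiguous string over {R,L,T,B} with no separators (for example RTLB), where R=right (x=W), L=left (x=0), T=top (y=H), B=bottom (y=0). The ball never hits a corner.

1. t=4 → L at (0,2); v=(1,-1)
2. t=2 → B at (2,0); v=(1,1)
3. t=4 → R at (6,4); v=(-1,1)
4. t=5 → T at (1,9); v=(-1,-1)
5. t=1 → L at (0,8); v=(1,-1)

Final position: (0,8)
Wall sequence: LBRTL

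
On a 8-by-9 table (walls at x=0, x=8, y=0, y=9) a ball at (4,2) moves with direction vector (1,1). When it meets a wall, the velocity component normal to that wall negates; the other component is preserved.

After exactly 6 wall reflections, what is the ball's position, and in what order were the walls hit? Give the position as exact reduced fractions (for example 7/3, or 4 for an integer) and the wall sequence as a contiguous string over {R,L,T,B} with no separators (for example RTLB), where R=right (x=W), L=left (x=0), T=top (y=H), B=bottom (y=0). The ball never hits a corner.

1. t=4 → R at (8,6); v=(-1,1)
2. t=3 → T at (5,9); v=(-1,-1)
3. t=5 → L at (0,4); v=(1,-1)
4. t=4 → B at (4,0); v=(1,1)
5. t=4 → R at (8,4); v=(-1,1)
6. t=5 → T at (3,9); v=(-1,-1)

Final position: (3,9)
Wall sequence: RTLBRT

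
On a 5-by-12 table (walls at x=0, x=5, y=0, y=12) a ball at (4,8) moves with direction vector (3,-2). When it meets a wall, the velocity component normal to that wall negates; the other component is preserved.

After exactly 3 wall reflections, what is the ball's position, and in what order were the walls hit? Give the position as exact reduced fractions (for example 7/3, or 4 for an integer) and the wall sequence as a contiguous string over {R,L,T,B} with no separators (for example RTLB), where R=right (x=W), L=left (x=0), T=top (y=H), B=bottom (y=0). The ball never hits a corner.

Final position: (5,2/3)
Wall sequence: RLR

1. t=1/3 → R at (5,22/3); v=(-3,-2)
2. t=5/3 → L at (0,4); v=(3,-2)
3. t=5/3 → R at (5,2/3); v=(-3,-2)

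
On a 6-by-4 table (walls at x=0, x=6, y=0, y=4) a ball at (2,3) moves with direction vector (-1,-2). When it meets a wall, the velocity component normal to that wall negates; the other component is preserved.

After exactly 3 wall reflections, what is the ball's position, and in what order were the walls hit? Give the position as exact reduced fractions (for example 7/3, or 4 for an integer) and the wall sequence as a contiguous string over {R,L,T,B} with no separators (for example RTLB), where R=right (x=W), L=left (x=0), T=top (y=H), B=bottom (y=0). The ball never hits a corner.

1. t=3/2 → B at (1/2,0); v=(-1,2)
2. t=1/2 → L at (0,1); v=(1,2)
3. t=3/2 → T at (3/2,4); v=(1,-2)

Final position: (3/2,4)
Wall sequence: BLT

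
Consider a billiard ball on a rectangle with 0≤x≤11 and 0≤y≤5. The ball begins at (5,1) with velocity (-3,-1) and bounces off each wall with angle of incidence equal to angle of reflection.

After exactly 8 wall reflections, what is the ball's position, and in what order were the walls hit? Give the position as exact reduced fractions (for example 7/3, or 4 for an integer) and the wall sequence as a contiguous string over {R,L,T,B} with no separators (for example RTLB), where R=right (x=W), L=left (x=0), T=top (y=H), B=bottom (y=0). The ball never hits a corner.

1. t=1 → B at (2,0); v=(-3,1)
2. t=2/3 → L at (0,2/3); v=(3,1)
3. t=11/3 → R at (11,13/3); v=(-3,1)
4. t=2/3 → T at (9,5); v=(-3,-1)
5. t=3 → L at (0,2); v=(3,-1)
6. t=2 → B at (6,0); v=(3,1)
7. t=5/3 → R at (11,5/3); v=(-3,1)
8. t=10/3 → T at (1,5); v=(-3,-1)

Final position: (1,5)
Wall sequence: BLRTLBRT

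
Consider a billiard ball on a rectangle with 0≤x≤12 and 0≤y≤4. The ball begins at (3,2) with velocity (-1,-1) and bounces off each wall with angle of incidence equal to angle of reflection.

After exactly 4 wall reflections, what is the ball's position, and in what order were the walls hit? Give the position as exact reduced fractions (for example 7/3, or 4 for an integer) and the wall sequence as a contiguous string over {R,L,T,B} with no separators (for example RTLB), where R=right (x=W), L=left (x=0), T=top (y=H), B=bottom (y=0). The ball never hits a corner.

Final position: (7,0)
Wall sequence: BLTB

1. t=2 → B at (1,0); v=(-1,1)
2. t=1 → L at (0,1); v=(1,1)
3. t=3 → T at (3,4); v=(1,-1)
4. t=4 → B at (7,0); v=(1,1)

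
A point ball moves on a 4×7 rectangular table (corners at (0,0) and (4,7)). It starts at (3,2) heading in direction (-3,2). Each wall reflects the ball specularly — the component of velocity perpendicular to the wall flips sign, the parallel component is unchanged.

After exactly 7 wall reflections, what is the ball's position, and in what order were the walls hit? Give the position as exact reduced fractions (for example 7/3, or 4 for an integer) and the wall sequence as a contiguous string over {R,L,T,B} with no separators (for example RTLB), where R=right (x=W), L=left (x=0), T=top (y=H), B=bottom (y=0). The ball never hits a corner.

1. t=1 → L at (0,4); v=(3,2)
2. t=4/3 → R at (4,20/3); v=(-3,2)
3. t=1/6 → T at (7/2,7); v=(-3,-2)
4. t=7/6 → L at (0,14/3); v=(3,-2)
5. t=4/3 → R at (4,2); v=(-3,-2)
6. t=1 → B at (1,0); v=(-3,2)
7. t=1/3 → L at (0,2/3); v=(3,2)

Final position: (0,2/3)
Wall sequence: LRTLRBL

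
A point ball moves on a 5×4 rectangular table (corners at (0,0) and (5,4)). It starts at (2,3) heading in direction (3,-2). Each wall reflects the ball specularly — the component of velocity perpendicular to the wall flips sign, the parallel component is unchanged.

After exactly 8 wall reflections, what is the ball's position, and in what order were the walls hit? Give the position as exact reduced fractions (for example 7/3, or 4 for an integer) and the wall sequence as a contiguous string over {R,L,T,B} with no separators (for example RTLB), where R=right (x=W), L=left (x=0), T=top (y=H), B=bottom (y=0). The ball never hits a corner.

Final position: (9/2,4)
Wall sequence: RBLTRBLT

1. t=1 → R at (5,1); v=(-3,-2)
2. t=1/2 → B at (7/2,0); v=(-3,2)
3. t=7/6 → L at (0,7/3); v=(3,2)
4. t=5/6 → T at (5/2,4); v=(3,-2)
5. t=5/6 → R at (5,7/3); v=(-3,-2)
6. t=7/6 → B at (3/2,0); v=(-3,2)
7. t=1/2 → L at (0,1); v=(3,2)
8. t=3/2 → T at (9/2,4); v=(3,-2)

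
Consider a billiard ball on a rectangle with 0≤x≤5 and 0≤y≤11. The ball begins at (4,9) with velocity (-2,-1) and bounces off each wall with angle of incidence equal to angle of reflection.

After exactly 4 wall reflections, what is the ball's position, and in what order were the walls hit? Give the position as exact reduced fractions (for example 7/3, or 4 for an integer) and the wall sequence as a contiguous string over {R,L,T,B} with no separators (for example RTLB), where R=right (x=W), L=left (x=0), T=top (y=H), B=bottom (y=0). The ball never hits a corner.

Final position: (4,0)
Wall sequence: LRLB

1. t=2 → L at (0,7); v=(2,-1)
2. t=5/2 → R at (5,9/2); v=(-2,-1)
3. t=5/2 → L at (0,2); v=(2,-1)
4. t=2 → B at (4,0); v=(2,1)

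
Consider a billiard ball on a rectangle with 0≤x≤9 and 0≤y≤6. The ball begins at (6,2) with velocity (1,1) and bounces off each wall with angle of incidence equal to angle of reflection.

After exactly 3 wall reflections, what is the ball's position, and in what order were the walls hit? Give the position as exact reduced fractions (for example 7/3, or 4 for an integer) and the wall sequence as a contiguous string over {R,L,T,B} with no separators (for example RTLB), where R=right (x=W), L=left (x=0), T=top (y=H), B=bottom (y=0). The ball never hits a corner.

1. t=3 → R at (9,5); v=(-1,1)
2. t=1 → T at (8,6); v=(-1,-1)
3. t=6 → B at (2,0); v=(-1,1)

Final position: (2,0)
Wall sequence: RTB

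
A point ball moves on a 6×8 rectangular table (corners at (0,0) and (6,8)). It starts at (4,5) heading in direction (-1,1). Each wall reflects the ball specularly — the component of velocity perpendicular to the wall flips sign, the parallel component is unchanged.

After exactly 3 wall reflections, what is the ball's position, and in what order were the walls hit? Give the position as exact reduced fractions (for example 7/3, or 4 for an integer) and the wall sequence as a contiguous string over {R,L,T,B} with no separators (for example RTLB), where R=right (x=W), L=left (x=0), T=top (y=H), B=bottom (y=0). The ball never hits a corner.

1. t=3 → T at (1,8); v=(-1,-1)
2. t=1 → L at (0,7); v=(1,-1)
3. t=6 → R at (6,1); v=(-1,-1)

Final position: (6,1)
Wall sequence: TLR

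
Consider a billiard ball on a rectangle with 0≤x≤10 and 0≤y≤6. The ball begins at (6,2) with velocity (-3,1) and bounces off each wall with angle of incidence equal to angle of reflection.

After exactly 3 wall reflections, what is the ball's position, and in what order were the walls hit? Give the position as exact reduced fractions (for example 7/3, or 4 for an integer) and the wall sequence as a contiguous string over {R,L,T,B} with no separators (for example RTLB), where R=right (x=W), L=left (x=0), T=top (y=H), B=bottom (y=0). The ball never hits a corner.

1. t=2 → L at (0,4); v=(3,1)
2. t=2 → T at (6,6); v=(3,-1)
3. t=4/3 → R at (10,14/3); v=(-3,-1)

Final position: (10,14/3)
Wall sequence: LTR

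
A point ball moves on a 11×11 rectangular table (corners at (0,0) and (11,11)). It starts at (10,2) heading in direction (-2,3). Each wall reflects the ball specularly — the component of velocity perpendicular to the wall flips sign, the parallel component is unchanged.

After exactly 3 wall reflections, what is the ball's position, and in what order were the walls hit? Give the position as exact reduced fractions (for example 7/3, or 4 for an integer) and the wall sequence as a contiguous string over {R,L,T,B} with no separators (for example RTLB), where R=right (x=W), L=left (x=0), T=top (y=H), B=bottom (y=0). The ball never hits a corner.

1. t=3 → T at (4,11); v=(-2,-3)
2. t=2 → L at (0,5); v=(2,-3)
3. t=5/3 → B at (10/3,0); v=(2,3)

Final position: (10/3,0)
Wall sequence: TLB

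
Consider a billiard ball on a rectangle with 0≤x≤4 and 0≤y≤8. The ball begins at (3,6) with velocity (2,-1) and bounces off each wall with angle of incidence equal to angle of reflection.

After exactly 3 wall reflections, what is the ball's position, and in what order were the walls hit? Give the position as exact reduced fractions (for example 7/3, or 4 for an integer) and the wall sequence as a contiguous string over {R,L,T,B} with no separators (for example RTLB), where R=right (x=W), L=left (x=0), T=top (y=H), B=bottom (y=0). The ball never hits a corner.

Final position: (4,3/2)
Wall sequence: RLR

1. t=1/2 → R at (4,11/2); v=(-2,-1)
2. t=2 → L at (0,7/2); v=(2,-1)
3. t=2 → R at (4,3/2); v=(-2,-1)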